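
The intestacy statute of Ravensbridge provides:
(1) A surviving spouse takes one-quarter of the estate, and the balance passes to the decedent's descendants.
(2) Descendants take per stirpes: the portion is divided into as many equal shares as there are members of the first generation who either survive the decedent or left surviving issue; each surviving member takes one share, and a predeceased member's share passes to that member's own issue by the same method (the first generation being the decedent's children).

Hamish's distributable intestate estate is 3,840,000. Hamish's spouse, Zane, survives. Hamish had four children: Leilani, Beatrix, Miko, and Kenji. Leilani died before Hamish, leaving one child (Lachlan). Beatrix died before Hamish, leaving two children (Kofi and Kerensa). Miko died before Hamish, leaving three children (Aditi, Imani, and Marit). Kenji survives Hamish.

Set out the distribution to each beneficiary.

Zane takes one-quarter of 3,840,000 = 960,000. The remaining 2,880,000 passes to the descendants.
The descendants' portion (2,880,000) is divided into 4 shares of 720,000: Kenji takes 720,000; Leilani's 720,000 share passes to Leilani's issue; Beatrix's 720,000 share passes to Beatrix's issue; Miko's 720,000 share passes to Miko's issue.
Leilani's share (720,000) passes entirely to Lachlan.
Beatrix's share (720,000) is divided into 2 shares of 360,000: Kofi and Kerensa each take 360,000.
Miko's share (720,000) is divided into 3 shares of 240,000: Aditi, Imani, and Marit each take 240,000.

Zane: 960,000; Lachlan: 720,000; Kofi: 360,000; Kerensa: 360,000; Aditi: 240,000; Imani: 240,000; Marit: 240,000; Kenji: 720,000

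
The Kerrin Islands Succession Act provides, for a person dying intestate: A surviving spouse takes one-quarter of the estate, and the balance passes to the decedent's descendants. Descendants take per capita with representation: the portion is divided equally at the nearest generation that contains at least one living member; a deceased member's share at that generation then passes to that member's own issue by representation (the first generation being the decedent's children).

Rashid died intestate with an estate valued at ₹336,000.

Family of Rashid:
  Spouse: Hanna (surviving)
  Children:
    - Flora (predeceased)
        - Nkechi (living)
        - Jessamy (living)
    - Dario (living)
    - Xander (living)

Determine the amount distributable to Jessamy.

Hanna takes one-quarter of ₹336,000 = ₹84,000. The remaining ₹252,000 passes to the descendants.
The descendants' portion (₹252,000) is divided into 3 shares of ₹84,000: Dario and Xander each take ₹84,000; Flora's ₹84,000 share passes to Flora's issue.
Flora's share (₹84,000) is divided into 2 shares of ₹42,000: Nkechi and Jessamy each take ₹42,000.

Jessamy receives ₹42,000.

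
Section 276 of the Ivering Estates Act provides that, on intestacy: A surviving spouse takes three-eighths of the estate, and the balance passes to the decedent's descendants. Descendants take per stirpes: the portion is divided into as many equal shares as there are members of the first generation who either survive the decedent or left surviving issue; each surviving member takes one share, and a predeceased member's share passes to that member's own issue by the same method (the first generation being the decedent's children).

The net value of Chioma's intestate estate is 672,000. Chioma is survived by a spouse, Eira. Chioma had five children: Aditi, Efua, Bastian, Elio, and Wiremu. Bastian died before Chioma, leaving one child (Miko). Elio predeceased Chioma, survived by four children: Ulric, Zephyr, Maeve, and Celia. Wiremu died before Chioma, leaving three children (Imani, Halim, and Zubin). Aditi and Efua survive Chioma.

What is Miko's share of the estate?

Miko receives 84,000.

Eira takes three-eighths of 672,000 = 252,000. The remaining 420,000 passes to the descendants.
The descendants' portion (420,000) is divided into 5 shares of 84,000: Aditi and Efua each take 84,000; Bastian's 84,000 share passes to Bastian's issue; Elio's 84,000 share passes to Elio's issue; Wiremu's 84,000 share passes to Wiremu's issue.
Bastian's share (84,000) passes entirely to Miko.
Elio's share (84,000) is divided into 4 shares of 21,000: Ulric, Zephyr, Maeve, and Celia each take 21,000.
Wiremu's share (84,000) is divided into 3 shares of 28,000: Imani, Halim, and Zubin each take 28,000.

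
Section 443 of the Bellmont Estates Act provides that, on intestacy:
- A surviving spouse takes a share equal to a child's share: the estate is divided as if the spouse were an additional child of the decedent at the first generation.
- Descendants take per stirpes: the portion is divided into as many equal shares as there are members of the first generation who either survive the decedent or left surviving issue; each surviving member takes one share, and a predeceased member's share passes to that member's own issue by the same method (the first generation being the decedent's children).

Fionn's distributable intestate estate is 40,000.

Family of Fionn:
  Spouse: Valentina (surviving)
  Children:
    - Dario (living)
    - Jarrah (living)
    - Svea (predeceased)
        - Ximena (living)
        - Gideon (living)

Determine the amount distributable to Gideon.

The spouse counts as an additional share at the children's level, so there are 4 primary shares of 10,000. Valentina takes one such share (10,000).
The children's combined portion (30,000) is divided into 3 shares of 10,000: Dario and Jarrah each take 10,000; Svea's 10,000 share passes to Svea's issue.
Svea's share (10,000) is divided into 2 shares of 5,000: Ximena and Gideon each take 5,000.

Gideon receives 5,000.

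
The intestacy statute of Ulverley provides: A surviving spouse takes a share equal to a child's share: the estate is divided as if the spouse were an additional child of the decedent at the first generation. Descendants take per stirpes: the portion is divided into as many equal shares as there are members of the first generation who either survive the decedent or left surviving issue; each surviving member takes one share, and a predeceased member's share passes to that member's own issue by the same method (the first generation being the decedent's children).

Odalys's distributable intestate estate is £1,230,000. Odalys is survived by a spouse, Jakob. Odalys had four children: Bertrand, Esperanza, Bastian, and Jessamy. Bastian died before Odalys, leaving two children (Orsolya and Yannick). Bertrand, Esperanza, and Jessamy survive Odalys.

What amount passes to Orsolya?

The spouse counts as an additional share at the children's level, so there are 5 primary shares of £246,000. Jakob takes one such share (£246,000).
The children's combined portion (£984,000) is divided into 4 shares of £246,000: Bertrand, Esperanza, and Jessamy each take £246,000; Bastian's £246,000 share passes to Bastian's issue.
Bastian's share (£246,000) is divided into 2 shares of £123,000: Orsolya and Yannick each take £123,000.

Orsolya receives £123,000.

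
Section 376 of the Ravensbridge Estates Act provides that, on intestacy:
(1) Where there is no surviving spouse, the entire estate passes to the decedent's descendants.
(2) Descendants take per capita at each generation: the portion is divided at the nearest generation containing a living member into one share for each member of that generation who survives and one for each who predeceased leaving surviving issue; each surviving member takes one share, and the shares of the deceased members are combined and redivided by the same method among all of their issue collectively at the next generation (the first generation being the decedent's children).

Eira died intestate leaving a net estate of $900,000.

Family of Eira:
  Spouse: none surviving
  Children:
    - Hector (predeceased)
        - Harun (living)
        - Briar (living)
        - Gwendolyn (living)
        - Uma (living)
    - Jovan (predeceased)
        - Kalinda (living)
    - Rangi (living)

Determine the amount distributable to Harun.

Harun receives $120,000.

The entire $900,000 passes to the descendants.
That amount ($900,000) is divided at the children's generation into 3 shares of $300,000. Rangi takes $300,000. The 2 shares of the deceased (Hector and Jovan) are combined into a pool of $600,000.
That pool ($600,000) is divided at the grandchildren's generation equally among Harun, Briar, Gwendolyn, Uma, and Kalinda: $120,000 each.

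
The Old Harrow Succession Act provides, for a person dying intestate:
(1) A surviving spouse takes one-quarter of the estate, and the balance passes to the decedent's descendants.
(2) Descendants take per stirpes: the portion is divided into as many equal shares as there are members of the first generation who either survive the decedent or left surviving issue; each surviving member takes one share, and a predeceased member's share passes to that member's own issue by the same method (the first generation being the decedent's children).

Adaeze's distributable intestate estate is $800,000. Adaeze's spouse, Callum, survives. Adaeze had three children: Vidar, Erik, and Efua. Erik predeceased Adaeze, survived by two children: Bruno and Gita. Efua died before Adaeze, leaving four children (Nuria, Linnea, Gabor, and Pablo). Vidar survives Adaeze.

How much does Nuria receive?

Nuria receives $50,000.

Callum takes one-quarter of $800,000 = $200,000. The remaining $600,000 passes to the descendants.
The descendants' portion ($600,000) is divided into 3 shares of $200,000: Vidar takes $200,000; Erik's $200,000 share passes to Erik's issue; Efua's $200,000 share passes to Efua's issue.
Erik's share ($200,000) is divided into 2 shares of $100,000: Bruno and Gita each take $100,000.
Efua's share ($200,000) is divided into 4 shares of $50,000: Nuria, Linnea, Gabor, and Pablo each take $50,000.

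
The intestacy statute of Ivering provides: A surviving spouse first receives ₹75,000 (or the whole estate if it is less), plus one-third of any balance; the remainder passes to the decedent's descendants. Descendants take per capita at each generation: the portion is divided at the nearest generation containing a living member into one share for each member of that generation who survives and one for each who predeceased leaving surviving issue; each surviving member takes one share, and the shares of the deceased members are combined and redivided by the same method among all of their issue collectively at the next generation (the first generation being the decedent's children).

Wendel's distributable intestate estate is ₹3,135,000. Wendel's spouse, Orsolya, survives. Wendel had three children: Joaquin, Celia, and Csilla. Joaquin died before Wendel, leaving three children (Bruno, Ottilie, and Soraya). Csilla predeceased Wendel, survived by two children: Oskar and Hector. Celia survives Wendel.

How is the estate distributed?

Orsolya first takes ₹75,000, leaving a balance of ₹3,060,000. Orsolya then takes one-third of the balance (₹1,020,000), for a total of ₹1,095,000. The remaining ₹2,040,000 passes to the descendants.
The descendants' portion (₹2,040,000) is divided at the children's generation into 3 shares of ₹680,000. Celia takes ₹680,000. The 2 shares of the deceased (Joaquin and Csilla) are combined into a pool of ₹1,360,000.
That pool (₹1,360,000) is divided at the grandchildren's generation equally among Bruno, Ottilie, Soraya, Oskar, and Hector: ₹272,000 each.

Orsolya: ₹1,095,000; Bruno: ₹272,000; Ottilie: ₹272,000; Soraya: ₹272,000; Celia: ₹680,000; Oskar: ₹272,000; Hector: ₹272,000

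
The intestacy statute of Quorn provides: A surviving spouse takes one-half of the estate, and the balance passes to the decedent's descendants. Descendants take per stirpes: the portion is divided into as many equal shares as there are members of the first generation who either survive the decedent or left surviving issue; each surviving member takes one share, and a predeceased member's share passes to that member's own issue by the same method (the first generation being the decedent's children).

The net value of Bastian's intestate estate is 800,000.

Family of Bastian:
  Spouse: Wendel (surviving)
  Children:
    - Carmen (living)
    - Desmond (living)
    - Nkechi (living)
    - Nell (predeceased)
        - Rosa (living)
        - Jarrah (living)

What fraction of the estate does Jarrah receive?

Wendel takes one-half of 800,000 = 400,000. The remaining 400,000 passes to the descendants.
The descendants' portion (400,000) is divided into 4 shares of 100,000: Carmen, Desmond, and Nkechi each take 100,000; Nell's 100,000 share passes to Nell's issue.
Nell's share (100,000) is divided into 2 shares of 50,000: Rosa and Jarrah each take 50,000.

Jarrah receives 1/16 of the estate.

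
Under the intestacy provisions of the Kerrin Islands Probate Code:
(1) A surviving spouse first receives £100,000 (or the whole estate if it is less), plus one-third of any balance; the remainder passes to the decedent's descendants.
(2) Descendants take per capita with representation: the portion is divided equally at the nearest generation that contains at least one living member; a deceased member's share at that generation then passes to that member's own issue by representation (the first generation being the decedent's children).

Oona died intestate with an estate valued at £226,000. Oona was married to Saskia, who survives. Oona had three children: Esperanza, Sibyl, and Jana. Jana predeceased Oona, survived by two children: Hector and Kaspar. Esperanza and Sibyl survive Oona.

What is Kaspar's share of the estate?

Saskia first takes £100,000, leaving a balance of £126,000. Saskia then takes one-third of the balance (£42,000), for a total of £142,000. The remaining £84,000 passes to the descendants.
The descendants' portion (£84,000) is divided into 3 shares of £28,000: Esperanza and Sibyl each take £28,000; Jana's £28,000 share passes to Jana's issue.
Jana's share (£28,000) is divided into 2 shares of £14,000: Hector and Kaspar each take £14,000.

Kaspar receives £14,000.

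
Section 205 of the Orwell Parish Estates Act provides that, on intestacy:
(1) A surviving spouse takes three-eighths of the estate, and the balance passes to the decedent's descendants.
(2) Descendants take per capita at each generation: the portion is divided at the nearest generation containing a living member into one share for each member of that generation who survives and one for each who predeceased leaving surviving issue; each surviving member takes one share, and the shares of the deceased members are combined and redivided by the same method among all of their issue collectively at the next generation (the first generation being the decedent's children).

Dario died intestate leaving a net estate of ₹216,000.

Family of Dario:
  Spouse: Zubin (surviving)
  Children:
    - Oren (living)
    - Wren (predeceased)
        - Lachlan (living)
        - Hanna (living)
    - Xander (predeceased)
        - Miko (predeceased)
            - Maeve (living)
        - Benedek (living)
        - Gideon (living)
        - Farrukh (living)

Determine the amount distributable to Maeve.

Maeve receives ₹15,000.

Zubin takes three-eighths of ₹216,000 = ₹81,000. The remaining ₹135,000 passes to the descendants.
The descendants' portion (₹135,000) is divided at the children's generation into 3 shares of ₹45,000. Oren takes ₹45,000. The 2 shares of the deceased (Wren and Xander) are combined into a pool of ₹90,000.
That pool (₹90,000) is divided at the grandchildren's generation into 6 shares of ₹15,000. Lachlan, Hanna, Benedek, Gideon, and Farrukh each take ₹15,000. The remaining share for the deceased Miko (₹15,000) is carried to the next generation.
That pool (₹15,000) passes entirely to Maeve, the sole taker at the great-grandchildren's generation.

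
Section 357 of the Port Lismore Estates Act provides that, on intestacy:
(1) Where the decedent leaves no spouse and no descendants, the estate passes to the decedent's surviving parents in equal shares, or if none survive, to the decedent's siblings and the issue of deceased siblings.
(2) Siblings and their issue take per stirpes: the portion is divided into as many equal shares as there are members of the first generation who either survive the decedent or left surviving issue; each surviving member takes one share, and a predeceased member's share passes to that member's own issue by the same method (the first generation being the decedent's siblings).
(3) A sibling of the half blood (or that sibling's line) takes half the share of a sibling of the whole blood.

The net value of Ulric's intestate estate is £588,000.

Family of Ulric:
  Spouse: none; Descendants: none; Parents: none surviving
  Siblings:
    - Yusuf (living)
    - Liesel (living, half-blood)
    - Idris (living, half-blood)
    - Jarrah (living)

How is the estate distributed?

The entire £588,000 passes to the siblings and their issue.
Counting each half-blood sibling's line as half a unit, there are 3 units in £588,000, so one unit is £196,000. Whole-blood lines (Yusuf and Jarrah) take £196,000 each; half-blood lines (Liesel and Idris) take £98,000 each.

Yusuf: £196,000; Liesel: £98,000; Idris: £98,000; Jarrah: £196,000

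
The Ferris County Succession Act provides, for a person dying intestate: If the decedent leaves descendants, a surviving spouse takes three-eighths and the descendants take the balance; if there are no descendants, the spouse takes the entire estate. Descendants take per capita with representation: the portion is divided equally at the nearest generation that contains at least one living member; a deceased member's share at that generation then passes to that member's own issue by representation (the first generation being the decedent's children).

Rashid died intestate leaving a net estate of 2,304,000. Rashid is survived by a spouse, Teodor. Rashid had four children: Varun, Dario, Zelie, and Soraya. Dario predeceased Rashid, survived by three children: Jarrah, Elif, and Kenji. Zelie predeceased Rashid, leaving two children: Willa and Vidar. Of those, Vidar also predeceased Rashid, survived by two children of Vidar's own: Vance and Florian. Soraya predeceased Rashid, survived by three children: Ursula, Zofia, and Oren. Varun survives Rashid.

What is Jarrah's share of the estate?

Jarrah receives 120,000.

Teodor takes three-eighths of 2,304,000 = 864,000. The remaining 1,440,000 passes to the descendants.
The descendants' portion (1,440,000) is divided into 4 shares of 360,000: Varun takes 360,000; Dario's 360,000 share passes to Dario's issue; Zelie's 360,000 share passes to Zelie's issue; Soraya's 360,000 share passes to Soraya's issue.
Dario's share (360,000) is divided into 3 shares of 120,000: Jarrah, Elif, and Kenji each take 120,000.
Zelie's share (360,000) is divided into 2 shares of 180,000: Willa takes 180,000; Vidar's 180,000 share passes to Vidar's issue.
Vidar's share (180,000) is divided into 2 shares of 90,000: Vance and Florian each take 90,000.
Soraya's share (360,000) is divided into 3 shares of 120,000: Ursula, Zofia, and Oren each take 120,000.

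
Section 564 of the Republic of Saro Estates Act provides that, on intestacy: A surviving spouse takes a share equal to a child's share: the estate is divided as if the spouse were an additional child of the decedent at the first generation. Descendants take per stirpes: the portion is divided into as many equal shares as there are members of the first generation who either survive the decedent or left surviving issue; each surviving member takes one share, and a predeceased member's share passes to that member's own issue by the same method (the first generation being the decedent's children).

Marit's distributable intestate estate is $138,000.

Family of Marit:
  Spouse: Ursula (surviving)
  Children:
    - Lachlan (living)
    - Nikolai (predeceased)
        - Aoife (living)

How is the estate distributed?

Ursula: $46,000; Lachlan: $46,000; Aoife: $46,000

The spouse counts as an additional share at the children's level, so there are 3 primary shares of $46,000. Ursula takes one such share ($46,000).
The children's combined portion ($92,000) is divided into 2 shares of $46,000: Lachlan takes $46,000; Nikolai's $46,000 share passes to Nikolai's issue.
Nikolai's share ($46,000) passes entirely to Aoife.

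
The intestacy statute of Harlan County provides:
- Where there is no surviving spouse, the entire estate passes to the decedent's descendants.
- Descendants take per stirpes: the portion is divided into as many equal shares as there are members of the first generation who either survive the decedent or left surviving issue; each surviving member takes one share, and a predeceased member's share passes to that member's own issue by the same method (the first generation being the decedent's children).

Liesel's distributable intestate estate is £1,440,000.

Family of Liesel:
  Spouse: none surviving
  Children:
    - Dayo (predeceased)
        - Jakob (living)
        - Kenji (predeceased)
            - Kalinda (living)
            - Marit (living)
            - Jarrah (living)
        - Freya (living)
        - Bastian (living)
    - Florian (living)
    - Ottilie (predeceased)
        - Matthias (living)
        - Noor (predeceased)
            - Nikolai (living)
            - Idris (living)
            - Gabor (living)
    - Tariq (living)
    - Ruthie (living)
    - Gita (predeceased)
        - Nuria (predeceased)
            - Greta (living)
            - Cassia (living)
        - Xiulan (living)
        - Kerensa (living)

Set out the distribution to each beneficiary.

Jakob: £60,000; Kalinda: £20,000; Marit: £20,000; Jarrah: £20,000; Freya: £60,000; Bastian: £60,000; Florian: £240,000; Matthias: £120,000; Nikolai: £40,000; Idris: £40,000; Gabor: £40,000; Tariq: £240,000; Ruthie: £240,000; Greta: £40,000; Cassia: £40,000; Xiulan: £80,000; Kerensa: £80,000

The entire £1,440,000 passes to the descendants.
That amount (£1,440,000) is divided into 6 shares of £240,000: Florian, Tariq, and Ruthie each take £240,000; Dayo's £240,000 share passes to Dayo's issue; Ottilie's £240,000 share passes to Ottilie's issue; Gita's £240,000 share passes to Gita's issue.
Dayo's share (£240,000) is divided into 4 shares of £60,000: Jakob, Freya, and Bastian each take £60,000; Kenji's £60,000 share passes to Kenji's issue.
Kenji's share (£60,000) is divided into 3 shares of £20,000: Kalinda, Marit, and Jarrah each take £20,000.
Ottilie's share (£240,000) is divided into 2 shares of £120,000: Matthias takes £120,000; Noor's £120,000 share passes to Noor's issue.
Noor's share (£120,000) is divided into 3 shares of £40,000: Nikolai, Idris, and Gabor each take £40,000.
Gita's share (£240,000) is divided into 3 shares of £80,000: Xiulan and Kerensa each take £80,000; Nuria's £80,000 share passes to Nuria's issue.
Nuria's share (£80,000) is divided into 2 shares of £40,000: Greta and Cassia each take £40,000.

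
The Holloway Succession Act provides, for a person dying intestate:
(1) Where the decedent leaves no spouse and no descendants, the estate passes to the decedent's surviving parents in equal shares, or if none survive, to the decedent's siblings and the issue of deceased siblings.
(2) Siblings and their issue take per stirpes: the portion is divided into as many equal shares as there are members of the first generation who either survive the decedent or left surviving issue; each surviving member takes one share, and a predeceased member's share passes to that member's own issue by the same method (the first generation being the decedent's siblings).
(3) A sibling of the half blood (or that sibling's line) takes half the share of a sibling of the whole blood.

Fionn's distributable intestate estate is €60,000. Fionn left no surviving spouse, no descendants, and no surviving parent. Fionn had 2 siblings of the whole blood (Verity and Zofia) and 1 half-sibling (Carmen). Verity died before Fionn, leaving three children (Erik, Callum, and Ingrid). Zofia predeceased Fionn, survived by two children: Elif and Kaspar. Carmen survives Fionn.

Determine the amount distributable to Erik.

Erik receives €8,000.

The entire €60,000 passes to the siblings and their issue.
Counting each half-blood sibling's line as half a unit, there are 5/2 units in €60,000, so one unit is €24,000. Whole-blood lines (Verity and Zofia) take €24,000 each; half-blood lines (Carmen) take €12,000 each.
Verity's share (€24,000) is divided into 3 shares of €8,000: Erik, Callum, and Ingrid each take €8,000.
Zofia's share (€24,000) is divided into 2 shares of €12,000: Elif and Kaspar each take €12,000.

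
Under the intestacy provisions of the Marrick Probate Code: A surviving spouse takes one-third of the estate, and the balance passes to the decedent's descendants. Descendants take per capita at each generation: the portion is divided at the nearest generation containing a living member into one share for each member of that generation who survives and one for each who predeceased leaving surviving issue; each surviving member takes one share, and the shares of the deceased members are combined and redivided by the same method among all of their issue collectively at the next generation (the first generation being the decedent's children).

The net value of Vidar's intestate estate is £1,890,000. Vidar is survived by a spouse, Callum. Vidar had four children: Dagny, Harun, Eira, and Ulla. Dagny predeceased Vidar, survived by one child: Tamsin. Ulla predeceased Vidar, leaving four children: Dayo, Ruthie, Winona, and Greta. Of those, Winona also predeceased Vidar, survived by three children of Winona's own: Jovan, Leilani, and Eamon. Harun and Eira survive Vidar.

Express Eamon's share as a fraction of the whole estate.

Eamon receives 1/45 of the estate.

Callum takes one-third of £1,890,000 = £630,000. The remaining £1,260,000 passes to the descendants.
The descendants' portion (£1,260,000) is divided at the children's generation into 4 shares of £315,000. Harun and Eira each take £315,000. The 2 shares of the deceased (Dagny and Ulla) are combined into a pool of £630,000.
That pool (£630,000) is divided at the grandchildren's generation into 5 shares of £126,000. Tamsin, Dayo, Ruthie, and Greta each take £126,000. The remaining share for the deceased Winona (£126,000) is carried to the next generation.
That pool (£126,000) is divided at the great-grandchildren's generation equally among Jovan, Leilani, and Eamon: £42,000 each.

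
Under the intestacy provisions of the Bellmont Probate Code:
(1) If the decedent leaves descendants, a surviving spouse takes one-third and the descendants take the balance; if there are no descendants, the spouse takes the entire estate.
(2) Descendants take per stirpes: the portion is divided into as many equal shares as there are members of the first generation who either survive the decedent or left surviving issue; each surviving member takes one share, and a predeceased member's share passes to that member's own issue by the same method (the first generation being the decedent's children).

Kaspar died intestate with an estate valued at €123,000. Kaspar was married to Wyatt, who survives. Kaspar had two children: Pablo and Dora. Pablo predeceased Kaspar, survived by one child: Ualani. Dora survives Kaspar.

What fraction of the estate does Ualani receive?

Ualani receives 1/3 of the estate.

Wyatt takes one-third of €123,000 = €41,000. The remaining €82,000 passes to the descendants.
The descendants' portion (€82,000) is divided into 2 shares of €41,000: Dora takes €41,000; Pablo's €41,000 share passes to Pablo's issue.
Pablo's share (€41,000) passes entirely to Ualani.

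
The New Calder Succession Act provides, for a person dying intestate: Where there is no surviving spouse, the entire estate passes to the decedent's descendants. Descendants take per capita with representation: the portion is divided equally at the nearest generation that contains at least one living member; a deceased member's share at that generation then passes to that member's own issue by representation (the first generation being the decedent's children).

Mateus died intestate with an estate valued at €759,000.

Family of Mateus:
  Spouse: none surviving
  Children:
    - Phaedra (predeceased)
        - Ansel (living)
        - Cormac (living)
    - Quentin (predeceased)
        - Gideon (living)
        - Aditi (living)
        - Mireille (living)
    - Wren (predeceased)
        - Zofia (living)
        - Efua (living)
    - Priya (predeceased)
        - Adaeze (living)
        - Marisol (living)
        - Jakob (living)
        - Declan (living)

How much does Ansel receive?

The entire €759,000 passes to the descendants.
No child survives, so the initial division is made at the grandchildren's generation.
That amount (€759,000) is divided into 11 shares of €69,000: Ansel, Cormac, Gideon, Aditi, Mireille, Zofia, Efua, Adaeze, Marisol, Jakob, and Declan each take €69,000.

Ansel receives €69,000.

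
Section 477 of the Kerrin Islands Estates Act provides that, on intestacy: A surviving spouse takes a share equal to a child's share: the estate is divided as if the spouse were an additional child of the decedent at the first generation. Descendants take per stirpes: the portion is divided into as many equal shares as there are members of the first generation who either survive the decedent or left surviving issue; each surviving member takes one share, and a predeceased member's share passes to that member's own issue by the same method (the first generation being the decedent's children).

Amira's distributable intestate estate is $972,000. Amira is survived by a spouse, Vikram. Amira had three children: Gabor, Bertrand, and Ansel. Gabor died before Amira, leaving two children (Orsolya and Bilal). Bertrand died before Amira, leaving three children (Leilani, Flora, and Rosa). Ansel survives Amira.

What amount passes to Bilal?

Bilal receives $121,500.

The spouse counts as an additional share at the children's level, so there are 4 primary shares of $243,000. Vikram takes one such share ($243,000).
The children's combined portion ($729,000) is divided into 3 shares of $243,000: Ansel takes $243,000; Gabor's $243,000 share passes to Gabor's issue; Bertrand's $243,000 share passes to Bertrand's issue.
Gabor's share ($243,000) is divided into 2 shares of $121,500: Orsolya and Bilal each take $121,500.
Bertrand's share ($243,000) is divided into 3 shares of $81,000: Leilani, Flora, and Rosa each take $81,000.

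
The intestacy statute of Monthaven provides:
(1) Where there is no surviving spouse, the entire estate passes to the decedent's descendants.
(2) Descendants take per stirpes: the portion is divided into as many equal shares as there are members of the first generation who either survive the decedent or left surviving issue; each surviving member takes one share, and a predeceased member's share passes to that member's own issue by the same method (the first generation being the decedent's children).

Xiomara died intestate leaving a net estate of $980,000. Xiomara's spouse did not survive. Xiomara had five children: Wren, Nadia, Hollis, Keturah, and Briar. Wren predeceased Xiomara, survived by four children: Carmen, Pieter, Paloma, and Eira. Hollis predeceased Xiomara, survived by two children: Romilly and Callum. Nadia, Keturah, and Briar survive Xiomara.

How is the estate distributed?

Carmen: $49,000; Pieter: $49,000; Paloma: $49,000; Eira: $49,000; Nadia: $196,000; Romilly: $98,000; Callum: $98,000; Keturah: $196,000; Briar: $196,000

The entire $980,000 passes to the descendants.
That amount ($980,000) is divided into 5 shares of $196,000: Nadia, Keturah, and Briar each take $196,000; Wren's $196,000 share passes to Wren's issue; Hollis's $196,000 share passes to Hollis's issue.
Wren's share ($196,000) is divided into 4 shares of $49,000: Carmen, Pieter, Paloma, and Eira each take $49,000.
Hollis's share ($196,000) is divided into 2 shares of $98,000: Romilly and Callum each take $98,000.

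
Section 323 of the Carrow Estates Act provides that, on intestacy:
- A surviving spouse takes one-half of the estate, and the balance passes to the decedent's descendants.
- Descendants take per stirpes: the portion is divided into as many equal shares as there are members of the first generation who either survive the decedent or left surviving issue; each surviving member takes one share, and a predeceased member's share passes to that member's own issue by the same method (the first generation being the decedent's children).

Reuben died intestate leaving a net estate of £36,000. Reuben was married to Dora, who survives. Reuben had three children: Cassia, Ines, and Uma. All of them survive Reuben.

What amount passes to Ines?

Ines receives £6,000.

Dora takes one-half of £36,000 = £18,000. The remaining £18,000 passes to the descendants.
The descendants' portion (£18,000) is divided into 3 shares of £6,000: Cassia, Ines, and Uma each take £6,000.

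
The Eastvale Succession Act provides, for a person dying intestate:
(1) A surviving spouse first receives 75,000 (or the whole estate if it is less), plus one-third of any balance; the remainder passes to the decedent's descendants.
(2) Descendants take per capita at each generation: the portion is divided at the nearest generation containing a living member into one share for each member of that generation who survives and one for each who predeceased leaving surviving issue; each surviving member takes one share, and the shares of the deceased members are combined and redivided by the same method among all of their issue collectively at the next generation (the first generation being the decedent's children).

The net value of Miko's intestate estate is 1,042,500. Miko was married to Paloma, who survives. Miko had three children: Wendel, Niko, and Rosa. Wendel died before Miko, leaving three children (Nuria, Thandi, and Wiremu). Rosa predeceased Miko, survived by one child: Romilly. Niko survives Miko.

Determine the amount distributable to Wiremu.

Wiremu receives 107,500.

Paloma first takes 75,000, leaving a balance of 967,500. Paloma then takes one-third of the balance (322,500), for a total of 397,500. The remaining 645,000 passes to the descendants.
The descendants' portion (645,000) is divided at the children's generation into 3 shares of 215,000. Niko takes 215,000. The 2 shares of the deceased (Wendel and Rosa) are combined into a pool of 430,000.
That pool (430,000) is divided at the grandchildren's generation equally among Nuria, Thandi, Wiremu, and Romilly: 107,500 each.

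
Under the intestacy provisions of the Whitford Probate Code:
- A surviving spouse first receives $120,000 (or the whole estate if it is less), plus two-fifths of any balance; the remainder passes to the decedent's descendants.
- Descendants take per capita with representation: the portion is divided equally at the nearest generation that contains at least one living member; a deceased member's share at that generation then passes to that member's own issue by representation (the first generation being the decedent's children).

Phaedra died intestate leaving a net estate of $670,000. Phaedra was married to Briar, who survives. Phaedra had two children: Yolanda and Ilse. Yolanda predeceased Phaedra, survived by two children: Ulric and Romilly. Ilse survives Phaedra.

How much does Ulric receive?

Ulric receives $82,500.

Briar first takes $120,000, leaving a balance of $550,000. Briar then takes two-fifths of the balance ($220,000), for a total of $340,000. The remaining $330,000 passes to the descendants.
The descendants' portion ($330,000) is divided into 2 shares of $165,000: Ilse takes $165,000; Yolanda's $165,000 share passes to Yolanda's issue.
Yolanda's share ($165,000) is divided into 2 shares of $82,500: Ulric and Romilly each take $82,500.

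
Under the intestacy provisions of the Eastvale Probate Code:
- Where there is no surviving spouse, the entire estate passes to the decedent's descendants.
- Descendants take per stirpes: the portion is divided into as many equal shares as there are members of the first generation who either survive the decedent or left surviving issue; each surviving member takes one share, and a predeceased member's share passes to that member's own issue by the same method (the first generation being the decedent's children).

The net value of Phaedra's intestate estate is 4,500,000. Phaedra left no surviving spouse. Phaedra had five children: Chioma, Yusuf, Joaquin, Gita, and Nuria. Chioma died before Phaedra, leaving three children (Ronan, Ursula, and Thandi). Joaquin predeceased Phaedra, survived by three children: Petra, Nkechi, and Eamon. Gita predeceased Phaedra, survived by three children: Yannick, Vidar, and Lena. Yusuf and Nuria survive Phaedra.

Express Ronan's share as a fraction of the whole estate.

Ronan receives 1/15 of the estate.

The entire 4,500,000 passes to the descendants.
That amount (4,500,000) is divided into 5 shares of 900,000: Yusuf and Nuria each take 900,000; Chioma's 900,000 share passes to Chioma's issue; Joaquin's 900,000 share passes to Joaquin's issue; Gita's 900,000 share passes to Gita's issue.
Chioma's share (900,000) is divided into 3 shares of 300,000: Ronan, Ursula, and Thandi each take 300,000.
Joaquin's share (900,000) is divided into 3 shares of 300,000: Petra, Nkechi, and Eamon each take 300,000.
Gita's share (900,000) is divided into 3 shares of 300,000: Yannick, Vidar, and Lena each take 300,000.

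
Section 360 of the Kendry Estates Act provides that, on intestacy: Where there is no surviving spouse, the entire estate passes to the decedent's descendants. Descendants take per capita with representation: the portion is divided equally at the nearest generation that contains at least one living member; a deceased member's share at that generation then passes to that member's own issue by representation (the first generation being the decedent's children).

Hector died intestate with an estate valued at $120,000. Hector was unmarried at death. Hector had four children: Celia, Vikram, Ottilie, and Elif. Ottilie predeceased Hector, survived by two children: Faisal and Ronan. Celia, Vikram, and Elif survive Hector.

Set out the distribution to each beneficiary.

The entire $120,000 passes to the descendants.
That amount ($120,000) is divided into 4 shares of $30,000: Celia, Vikram, and Elif each take $30,000; Ottilie's $30,000 share passes to Ottilie's issue.
Ottilie's share ($30,000) is divided into 2 shares of $15,000: Faisal and Ronan each take $15,000.

Celia: $30,000; Vikram: $30,000; Faisal: $15,000; Ronan: $15,000; Elif: $30,000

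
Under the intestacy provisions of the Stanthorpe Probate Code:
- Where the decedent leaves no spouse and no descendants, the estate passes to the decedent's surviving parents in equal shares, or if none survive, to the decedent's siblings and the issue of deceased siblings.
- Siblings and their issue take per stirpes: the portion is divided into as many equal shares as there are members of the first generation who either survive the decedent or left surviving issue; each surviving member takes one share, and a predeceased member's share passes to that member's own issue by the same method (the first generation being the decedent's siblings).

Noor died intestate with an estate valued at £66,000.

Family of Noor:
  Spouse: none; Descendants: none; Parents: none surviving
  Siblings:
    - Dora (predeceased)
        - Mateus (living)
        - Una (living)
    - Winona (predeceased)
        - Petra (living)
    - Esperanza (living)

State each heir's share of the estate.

The entire £66,000 passes to the siblings and their issue.
That amount (£66,000) is divided into 3 shares of £22,000: Esperanza takes £22,000; Dora's £22,000 share passes to Dora's issue; Winona's £22,000 share passes to Winona's issue.
Dora's share (£22,000) is divided into 2 shares of £11,000: Mateus and Una each take £11,000.
Winona's share (£22,000) passes entirely to Petra.

Mateus: £11,000; Una: £11,000; Petra: £22,000; Esperanza: £22,000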